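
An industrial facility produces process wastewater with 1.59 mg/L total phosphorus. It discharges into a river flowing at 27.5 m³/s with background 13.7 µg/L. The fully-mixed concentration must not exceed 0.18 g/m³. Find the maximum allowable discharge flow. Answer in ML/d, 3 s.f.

13.7 µg/L = 0.0137 mg/L.
Mass balance at complete mixing: C_std·(Q_w + Q_r) = Q_w·C_e + Q_r·C_b.
Rearranging, Q_w = Q_r·(C_std − C_b)/(C_e − C_std) = 27.5·(0.18 − 0.0137) / (1.59 − 0.18) = 3.243 m³/s.
= 280.2 ML/d.

280 ML/d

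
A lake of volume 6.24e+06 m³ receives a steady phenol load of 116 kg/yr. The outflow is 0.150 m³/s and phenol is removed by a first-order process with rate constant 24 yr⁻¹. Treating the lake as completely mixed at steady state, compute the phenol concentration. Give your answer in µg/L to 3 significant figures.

Outflow Q = 0.150 m³/s × 3.156e+07 s/yr = 4.734e+06 m³/yr.
Steady-state CSTR mass balance: W = Q·C + k·V·C, so C = W/(Q + kV).
Q + kV = 4.734e+06 + 24·6.24e+06 = 1.545e+08 m³/yr.
C = 116/1.545e+08 = 7.508e-07 kg/m³ = 0.0007508 mg/L = 0.7508 µg/L.

0.751 µg/L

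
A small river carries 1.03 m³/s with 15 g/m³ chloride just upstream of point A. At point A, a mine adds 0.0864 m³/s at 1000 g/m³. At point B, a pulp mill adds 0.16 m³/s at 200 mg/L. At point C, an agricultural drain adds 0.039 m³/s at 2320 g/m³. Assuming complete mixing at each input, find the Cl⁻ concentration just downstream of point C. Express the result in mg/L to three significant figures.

After input A: C = (1.03·15 + 0.0864·1000) / 1.116 = 91.23 mg/L.
After input B: C = (1.116·91.23 + 0.16·200) / 1.276 = 104.9 mg/L.
After input C: C = (1.276·104.9 + 0.039·2320) / 1.315 = 170.5 mg/L.

171 mg/L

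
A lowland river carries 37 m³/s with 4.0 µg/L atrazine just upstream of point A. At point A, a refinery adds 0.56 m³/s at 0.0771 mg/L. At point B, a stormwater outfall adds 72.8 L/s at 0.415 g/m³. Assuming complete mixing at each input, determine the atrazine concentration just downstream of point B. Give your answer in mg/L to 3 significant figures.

4.0 µg/L = 0.004 mg/L.
After input A: C = (37·0.004 + 0.56·0.0771) / 37.56 = 0.00509 mg/L.
72.8 L/s = 0.0728 m³/s.
After input B: C = (37.56·0.00509 + 0.0728·0.415) / 37.63 = 0.005883 mg/L.

0.00588 mg/L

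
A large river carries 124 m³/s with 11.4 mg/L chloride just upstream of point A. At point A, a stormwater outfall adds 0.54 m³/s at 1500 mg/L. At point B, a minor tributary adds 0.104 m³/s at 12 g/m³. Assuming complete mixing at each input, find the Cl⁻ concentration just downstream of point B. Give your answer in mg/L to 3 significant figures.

17.8 mg/L

After input A: C = (124·11.4 + 0.54·1500) / 124.5 = 17.85 mg/L.
After input B: C = (124.5·17.85 + 0.104·12) / 124.6 = 17.85 mg/L.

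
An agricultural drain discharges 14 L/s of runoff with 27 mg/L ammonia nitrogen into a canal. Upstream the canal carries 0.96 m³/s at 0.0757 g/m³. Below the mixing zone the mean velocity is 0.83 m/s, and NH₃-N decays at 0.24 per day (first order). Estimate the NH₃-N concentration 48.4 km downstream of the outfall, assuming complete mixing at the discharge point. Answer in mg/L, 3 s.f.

0.394 mg/L

14 L/s = 0.014 m³/s.
After complete mixing, C₀ = (0.014·27 + 0.96·0.0757) / 0.974 = 0.4627 mg/L.
Travel time t = 4.84e+04 m / 0.83 m/s = 5.831e+04 s = 0.6749 d.
C = 0.4627·exp(−0.24·0.6749) = 0.4627·0.8505 = 0.3935 mg/L.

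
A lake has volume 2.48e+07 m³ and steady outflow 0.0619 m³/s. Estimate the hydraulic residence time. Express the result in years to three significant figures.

12.7 yr

Q = 0.0619 m³/s × 3.156e+07 s/yr = 1.953e+06 m³/yr.
Hydraulic residence time τ = V/Q = 2.48e+07/1.953e+06 = 12.7 yr.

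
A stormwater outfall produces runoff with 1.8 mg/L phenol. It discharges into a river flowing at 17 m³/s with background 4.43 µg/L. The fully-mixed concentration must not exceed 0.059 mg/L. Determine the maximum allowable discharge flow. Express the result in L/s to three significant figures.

533 L/s

4.43 µg/L = 0.00443 mg/L.
Mass balance at complete mixing: C_std·(Q_w + Q_r) = Q_w·C_e + Q_r·C_b.
Rearranging, Q_w = Q_r·(C_std − C_b)/(C_e − C_std) = 17·(0.059 − 0.00443) / (1.8 − 0.059) = 0.5328 m³/s.
= 532.8 L/s.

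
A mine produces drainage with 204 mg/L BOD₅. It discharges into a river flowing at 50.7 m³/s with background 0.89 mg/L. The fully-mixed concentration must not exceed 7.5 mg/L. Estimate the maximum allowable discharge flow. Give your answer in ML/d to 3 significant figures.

147 ML/d

Mass balance at complete mixing: C_std·(Q_w + Q_r) = Q_w·C_e + Q_r·C_b.
Rearranging, Q_w = Q_r·(C_std − C_b)/(C_e − C_std) = 50.7·(7.5 − 0.89) / (204 − 7.5) = 1.705 m³/s.
= 147.4 ML/d.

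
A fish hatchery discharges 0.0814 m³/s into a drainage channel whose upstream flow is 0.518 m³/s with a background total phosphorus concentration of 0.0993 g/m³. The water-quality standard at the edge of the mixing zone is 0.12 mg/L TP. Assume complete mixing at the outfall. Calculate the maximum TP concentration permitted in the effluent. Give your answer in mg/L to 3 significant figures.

Mass balance: 0.12·0.5994 = 0.0814·Cₑ + 0.518·0.0993.
Cₑ = (0.07193 − 0.05144) / 0.0814 = 0.2517 mg/L.

0.252 mg/L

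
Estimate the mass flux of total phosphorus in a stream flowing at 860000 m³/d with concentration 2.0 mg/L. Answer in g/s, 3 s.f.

19.9 g/s

860000 m³/d = 9.954 m³/s.
Mass flux = Q·C = 9.954 m³/s × 2 g/m³ = 19.91 g/s.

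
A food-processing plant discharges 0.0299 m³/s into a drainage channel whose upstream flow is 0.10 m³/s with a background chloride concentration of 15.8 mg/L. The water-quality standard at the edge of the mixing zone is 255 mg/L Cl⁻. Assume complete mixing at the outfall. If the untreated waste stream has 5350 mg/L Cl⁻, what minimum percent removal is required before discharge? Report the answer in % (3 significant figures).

Mass balance: 255·0.1299 = 0.0299·Cₑ + 0.1·15.8.
Cₑ = (33.12 − 1.58) / 0.0299 = 1055 mg/L.
Required removal = 1 − 1055/5350 = 80.28 %.

80.3 %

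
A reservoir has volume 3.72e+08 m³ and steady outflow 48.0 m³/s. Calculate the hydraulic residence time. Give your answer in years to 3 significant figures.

0.246 yr

Q = 48.0 m³/s × 3.156e+07 s/yr = 1.515e+09 m³/yr.
Hydraulic residence time τ = V/Q = 3.72e+08/1.515e+09 = 0.2456 yr.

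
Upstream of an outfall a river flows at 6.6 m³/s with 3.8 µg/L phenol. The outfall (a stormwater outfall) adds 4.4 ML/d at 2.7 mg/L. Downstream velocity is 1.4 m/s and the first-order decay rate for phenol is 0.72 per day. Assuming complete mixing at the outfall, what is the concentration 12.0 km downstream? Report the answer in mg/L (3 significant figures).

4.4 ML/d = 0.05093 m³/s.
3.8 µg/L = 0.0038 mg/L.
After complete mixing, C₀ = (0.05093·2.7 + 6.6·0.0038) / 6.651 = 0.02444 mg/L.
Travel time t = 1.2e+04 m / 1.4 m/s = 8571 s = 0.09921 d.
C = 0.02444·exp(−0.72·0.09921) = 0.02444·0.9311 = 0.02276 mg/L.

0.0228 mg/L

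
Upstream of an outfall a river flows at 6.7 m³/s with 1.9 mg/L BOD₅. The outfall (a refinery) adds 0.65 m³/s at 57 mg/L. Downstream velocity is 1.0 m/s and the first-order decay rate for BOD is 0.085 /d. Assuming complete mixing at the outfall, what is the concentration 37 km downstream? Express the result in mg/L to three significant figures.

After complete mixing, C₀ = (0.65·57 + 6.7·1.9) / 7.35 = 6.773 mg/L.
Travel time t = 3.7e+04 m / 1.0 m/s = 3.7e+04 s = 0.4282 d.
C = 6.773·exp(−0.085·0.4282) = 6.773·0.9643 = 6.531 mg/L.

6.53 mg/L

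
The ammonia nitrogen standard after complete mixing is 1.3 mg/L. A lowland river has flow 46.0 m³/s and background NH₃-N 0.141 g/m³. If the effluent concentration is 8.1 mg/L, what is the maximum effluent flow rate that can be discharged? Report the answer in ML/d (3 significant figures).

Mass balance at complete mixing: C_std·(Q_w + Q_r) = Q_w·C_e + Q_r·C_b.
Rearranging, Q_w = Q_r·(C_std − C_b)/(C_e − C_std) = 46.0·(1.3 − 0.141) / (8.1 − 1.3) = 7.84 m³/s.
= 677.4 ML/d.

677 ML/d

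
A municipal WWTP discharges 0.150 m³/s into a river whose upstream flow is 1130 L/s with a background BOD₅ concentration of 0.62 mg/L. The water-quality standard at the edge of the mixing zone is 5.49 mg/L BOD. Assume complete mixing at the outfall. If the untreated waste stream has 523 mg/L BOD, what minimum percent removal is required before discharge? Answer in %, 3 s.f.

91.9 %

1130 L/s = 1.13 m³/s.
Mass balance: 5.49·1.28 = 0.15·Cₑ + 1.13·0.62.
Cₑ = (7.027 − 0.7006) / 0.15 = 42.18 mg/L.
Required removal = 1 − 42.18/523 = 91.94 %.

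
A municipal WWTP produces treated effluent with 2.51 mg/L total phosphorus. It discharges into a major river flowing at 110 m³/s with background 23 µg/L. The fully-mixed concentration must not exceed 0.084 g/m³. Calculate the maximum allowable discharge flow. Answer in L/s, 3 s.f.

2770 L/s

23 µg/L = 0.023 mg/L.
Mass balance at complete mixing: C_std·(Q_w + Q_r) = Q_w·C_e + Q_r·C_b.
Rearranging, Q_w = Q_r·(C_std − C_b)/(C_e − C_std) = 110·(0.084 − 0.023) / (2.51 − 0.084) = 2.766 m³/s.
= 2766 L/s.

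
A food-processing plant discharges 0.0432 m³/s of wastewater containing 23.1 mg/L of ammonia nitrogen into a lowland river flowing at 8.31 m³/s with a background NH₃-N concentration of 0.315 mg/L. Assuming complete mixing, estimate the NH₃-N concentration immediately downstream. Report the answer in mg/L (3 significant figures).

Flow-weighted mixing gives C = (0.0432·23.1 + 8.31·0.315) / (0.0432 + 8.31) = 3.616/8.353 = 0.4328 mg/L.

0.433 mg/L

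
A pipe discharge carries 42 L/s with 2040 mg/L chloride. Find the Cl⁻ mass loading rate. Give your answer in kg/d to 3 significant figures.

7400 kg/d

42 L/s = 0.042 m³/s.
Mass flux = Q·C = 0.042 m³/s × 2040 g/m³ = 85.68 g/s.
= 85.68 g/s × 86.4 = 7403 kg/d.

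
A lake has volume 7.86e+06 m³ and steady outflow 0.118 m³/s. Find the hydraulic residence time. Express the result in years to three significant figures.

Q = 0.118 m³/s × 3.156e+07 s/yr = 3.724e+06 m³/yr.
Hydraulic residence time τ = V/Q = 7.86e+06/3.724e+06 = 2.111 yr.

2.11 yr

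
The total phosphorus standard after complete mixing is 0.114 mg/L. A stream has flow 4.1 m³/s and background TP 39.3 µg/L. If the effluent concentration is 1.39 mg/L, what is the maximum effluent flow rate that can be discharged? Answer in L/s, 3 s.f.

39.3 µg/L = 0.0393 mg/L.
Mass balance at complete mixing: C_std·(Q_w + Q_r) = Q_w·C_e + Q_r·C_b.
Rearranging, Q_w = Q_r·(C_std − C_b)/(C_e − C_std) = 4.1·(0.114 − 0.0393) / (1.39 − 0.114) = 0.24 m³/s.
= 240 L/s.

240 L/s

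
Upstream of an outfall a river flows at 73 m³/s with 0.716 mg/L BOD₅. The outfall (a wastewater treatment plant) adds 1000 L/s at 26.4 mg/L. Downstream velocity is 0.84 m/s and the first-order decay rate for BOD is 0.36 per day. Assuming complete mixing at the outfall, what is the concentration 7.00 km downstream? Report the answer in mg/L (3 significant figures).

1000 L/s = 1 m³/s.
After complete mixing, C₀ = (1·26.4 + 73·0.716) / 74 = 1.063 mg/L.
Travel time t = 7000 m / 0.84 m/s = 8333 s = 0.09645 d.
C = 1.063·exp(−0.36·0.09645) = 1.063·0.9659 = 1.027 mg/L.

1.03 mg/L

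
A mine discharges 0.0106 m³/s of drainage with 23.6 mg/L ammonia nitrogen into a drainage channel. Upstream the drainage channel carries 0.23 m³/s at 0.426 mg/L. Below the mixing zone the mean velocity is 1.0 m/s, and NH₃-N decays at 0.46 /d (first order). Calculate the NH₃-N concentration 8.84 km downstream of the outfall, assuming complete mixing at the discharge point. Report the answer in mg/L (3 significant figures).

After complete mixing, C₀ = (0.0106·23.6 + 0.23·0.426) / 0.2406 = 1.447 mg/L.
Travel time t = 8840 m / 1.0 m/s = 8840 s = 0.1023 d.
C = 1.447·exp(−0.46·0.1023) = 1.447·0.954 = 1.38 mg/L.

1.38 mg/L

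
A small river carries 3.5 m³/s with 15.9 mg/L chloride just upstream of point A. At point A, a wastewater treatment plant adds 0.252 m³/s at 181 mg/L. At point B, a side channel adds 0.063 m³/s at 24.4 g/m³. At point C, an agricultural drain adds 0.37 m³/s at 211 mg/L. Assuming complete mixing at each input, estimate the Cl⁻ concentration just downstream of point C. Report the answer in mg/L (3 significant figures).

43.2 mg/L

After input A: C = (3.5·15.9 + 0.252·181) / 3.752 = 26.99 mg/L.
After input B: C = (3.752·26.99 + 0.063·24.4) / 3.815 = 26.95 mg/L.
After input C: C = (3.815·26.95 + 0.37·211) / 4.185 = 43.22 mg/L.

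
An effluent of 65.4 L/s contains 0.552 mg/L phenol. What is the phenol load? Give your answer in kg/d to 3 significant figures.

65.4 L/s = 0.0654 m³/s.
Mass flux = Q·C = 0.0654 m³/s × 0.552 g/m³ = 0.0361 g/s.
= 0.0361 g/s × 86.4 = 3.119 kg/d.

3.12 kg/d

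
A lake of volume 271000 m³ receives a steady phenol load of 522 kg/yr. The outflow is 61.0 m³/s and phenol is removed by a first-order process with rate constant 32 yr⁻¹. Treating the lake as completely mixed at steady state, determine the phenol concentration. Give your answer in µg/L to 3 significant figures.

0.270 µg/L

Outflow Q = 61.0 m³/s × 3.156e+07 s/yr = 1.925e+09 m³/yr.
Steady-state CSTR mass balance: W = Q·C + k·V·C, so C = W/(Q + kV).
Q + kV = 1.925e+09 + 32·271000 = 1.934e+09 m³/yr.
C = 522/1.934e+09 = 2.7e-07 kg/m³ = 0.00027 mg/L = 0.27 µg/L.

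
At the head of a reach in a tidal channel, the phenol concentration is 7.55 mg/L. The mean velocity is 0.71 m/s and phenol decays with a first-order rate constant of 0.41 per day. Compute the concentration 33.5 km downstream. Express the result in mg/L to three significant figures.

6.04 mg/L

Travel time t = 33.5 km / 0.71 m/s = 3.35e+04/0.71 = 4.718e+04 s = 0.5461 d.
First-order decay: C = 7.55·exp(−0.41·0.5461) = 7.55·0.7994 = 6.035 mg/L.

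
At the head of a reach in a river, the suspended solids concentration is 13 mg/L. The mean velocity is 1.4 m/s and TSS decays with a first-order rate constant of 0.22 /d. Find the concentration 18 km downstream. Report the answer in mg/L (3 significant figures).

Travel time t = 18 km / 1.4 m/s = 1.8e+04/1.4 = 1.286e+04 s = 0.1488 d.
First-order decay: C = 13·exp(−0.22·0.1488) = 13·0.9678 = 12.58 mg/L.

12.6 mg/L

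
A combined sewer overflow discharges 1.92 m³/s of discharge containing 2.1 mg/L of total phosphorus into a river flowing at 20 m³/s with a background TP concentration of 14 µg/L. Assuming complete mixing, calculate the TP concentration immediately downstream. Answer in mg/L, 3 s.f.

0.197 mg/L

14 µg/L = 0.014 mg/L.
Flow-weighted mixing gives C = (1.92·2.1 + 20·0.014) / (1.92 + 20) = 4.312/21.92 = 0.1967 mg/L.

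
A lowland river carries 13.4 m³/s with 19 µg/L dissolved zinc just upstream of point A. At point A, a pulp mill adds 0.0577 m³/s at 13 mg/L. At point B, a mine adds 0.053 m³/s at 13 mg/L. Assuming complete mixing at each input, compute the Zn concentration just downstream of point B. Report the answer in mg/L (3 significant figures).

0.125 mg/L

19 µg/L = 0.019 mg/L.
After input A: C = (13.4·0.019 + 0.0577·13) / 13.46 = 0.07466 mg/L.
After input B: C = (13.46·0.07466 + 0.053·13) / 13.51 = 0.1254 mg/L.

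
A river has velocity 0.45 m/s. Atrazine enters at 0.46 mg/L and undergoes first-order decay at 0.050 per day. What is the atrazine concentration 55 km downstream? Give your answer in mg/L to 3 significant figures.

Travel time t = 55 km / 0.45 m/s = 5.5e+04/0.45 = 1.222e+05 s = 1.415 d.
First-order decay: C = 0.46·exp(−0.050·1.415) = 0.46·0.9317 = 0.4286 mg/L.

0.429 mg/L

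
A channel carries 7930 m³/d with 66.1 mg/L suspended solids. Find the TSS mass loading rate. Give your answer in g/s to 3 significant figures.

6.07 g/s

7930 m³/d = 0.09178 m³/s.
Mass flux = Q·C = 0.09178 m³/s × 66.1 g/m³ = 6.067 g/s.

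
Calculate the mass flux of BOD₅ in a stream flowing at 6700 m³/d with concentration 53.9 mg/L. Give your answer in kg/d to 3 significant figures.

361 kg/d

6700 m³/d = 0.07755 m³/s.
Mass flux = Q·C = 0.07755 m³/s × 53.9 g/m³ = 4.18 g/s.
= 4.18 g/s × 86.4 = 361.1 kg/d.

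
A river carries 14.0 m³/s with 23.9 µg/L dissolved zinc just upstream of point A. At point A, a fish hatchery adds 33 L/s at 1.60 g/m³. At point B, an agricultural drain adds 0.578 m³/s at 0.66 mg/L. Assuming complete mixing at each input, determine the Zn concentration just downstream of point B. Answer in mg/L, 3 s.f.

23.9 µg/L = 0.0239 mg/L.
33 L/s = 0.033 m³/s.
After input A: C = (14·0.0239 + 0.033·1.6) / 14.03 = 0.02761 mg/L.
After input B: C = (14.03·0.02761 + 0.578·0.66) / 14.61 = 0.05262 mg/L.

0.0526 mg/L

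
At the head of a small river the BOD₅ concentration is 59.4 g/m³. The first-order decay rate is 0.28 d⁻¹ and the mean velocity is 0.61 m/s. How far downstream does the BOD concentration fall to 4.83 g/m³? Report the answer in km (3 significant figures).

From C = C₀·e^(−kt), t = ln(C₀/C)/k = ln(59.4/4.83)/0.28 = 2.509/0.28 = 8.962 d.
Distance = v·t = 0.61 m/s × 7.743e+05 s = 4.723e+05 m = 472.3 km.

472 km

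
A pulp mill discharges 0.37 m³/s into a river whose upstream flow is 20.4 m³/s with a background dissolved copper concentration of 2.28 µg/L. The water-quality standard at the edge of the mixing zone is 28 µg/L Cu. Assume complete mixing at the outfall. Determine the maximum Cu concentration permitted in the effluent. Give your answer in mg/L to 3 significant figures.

2.28 µg/L = 0.00228 mg/L.
28 µg/L = 0.028 mg/L.
Mass balance: 0.028·20.77 = 0.37·Cₑ + 20.4·0.00228.
Cₑ = (0.5816 − 0.04651) / 0.37 = 1.446 mg/L.

1.45 mg/L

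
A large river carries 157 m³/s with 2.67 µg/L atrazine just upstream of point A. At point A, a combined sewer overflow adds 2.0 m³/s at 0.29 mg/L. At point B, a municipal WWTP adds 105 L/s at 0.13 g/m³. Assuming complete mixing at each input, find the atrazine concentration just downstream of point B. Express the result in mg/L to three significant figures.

0.00637 mg/L

2.67 µg/L = 0.00267 mg/L.
After input A: C = (157·0.00267 + 2·0.29) / 159 = 0.006284 mg/L.
105 L/s = 0.105 m³/s.
After input B: C = (159·0.006284 + 0.105·0.13) / 159.1 = 0.006366 mg/L.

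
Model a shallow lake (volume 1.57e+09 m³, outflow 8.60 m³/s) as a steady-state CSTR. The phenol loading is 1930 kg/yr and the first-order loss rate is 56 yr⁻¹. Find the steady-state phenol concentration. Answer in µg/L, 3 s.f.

0.0219 µg/L

Outflow Q = 8.60 m³/s × 3.156e+07 s/yr = 2.714e+08 m³/yr.
Steady-state CSTR mass balance: W = Q·C + k·V·C, so C = W/(Q + kV).
Q + kV = 2.714e+08 + 56·1.57e+09 = 8.819e+10 m³/yr.
C = 1930/8.819e+10 = 2.188e-08 kg/m³ = 2.188e-05 mg/L = 0.02188 µg/L.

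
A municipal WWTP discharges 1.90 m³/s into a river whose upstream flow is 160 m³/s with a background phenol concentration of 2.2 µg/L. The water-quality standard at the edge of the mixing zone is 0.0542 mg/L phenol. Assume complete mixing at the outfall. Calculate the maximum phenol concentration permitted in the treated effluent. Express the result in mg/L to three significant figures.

4.43 mg/L

2.2 µg/L = 0.0022 mg/L.
Mass balance: 0.0542·161.9 = 1.9·Cₑ + 160·0.0022.
Cₑ = (8.775 − 0.352) / 1.9 = 4.433 mg/L.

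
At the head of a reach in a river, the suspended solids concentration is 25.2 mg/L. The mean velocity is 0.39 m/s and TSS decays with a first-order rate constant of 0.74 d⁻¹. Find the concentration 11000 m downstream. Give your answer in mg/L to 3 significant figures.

Travel time t = 11000 m / 0.39 m/s = 1.1e+04/0.39 = 2.821e+04 s = 0.3264 d.
First-order decay: C = 25.2·exp(−0.74·0.3264) = 25.2·0.7854 = 19.79 mg/L.

19.8 mg/L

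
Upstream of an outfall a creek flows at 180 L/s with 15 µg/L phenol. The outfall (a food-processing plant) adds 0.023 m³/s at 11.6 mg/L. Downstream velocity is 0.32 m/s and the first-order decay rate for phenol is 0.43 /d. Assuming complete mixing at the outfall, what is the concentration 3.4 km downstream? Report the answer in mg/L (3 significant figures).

180 L/s = 0.18 m³/s.
15 µg/L = 0.015 mg/L.
After complete mixing, C₀ = (0.023·11.6 + 0.18·0.015) / 0.203 = 1.328 mg/L.
Travel time t = 3400 m / 0.32 m/s = 1.062e+04 s = 0.123 d.
C = 1.328·exp(−0.43·0.123) = 1.328·0.9485 = 1.259 mg/L.

1.26 mg/L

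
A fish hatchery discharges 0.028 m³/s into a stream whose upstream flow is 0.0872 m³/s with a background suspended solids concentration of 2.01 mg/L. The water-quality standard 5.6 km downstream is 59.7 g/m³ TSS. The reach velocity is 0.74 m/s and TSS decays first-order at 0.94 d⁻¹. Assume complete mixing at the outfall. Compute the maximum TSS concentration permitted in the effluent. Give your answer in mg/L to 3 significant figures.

Travel time to the compliance point: t = 5600/0.74 = 7568 s = 0.08759 d; decay factor exp(−0.94·0.08759) = 0.921.
So the concentration just after mixing may be at most 59.7/0.921 = 64.82 mg/L.
Mass balance: 64.82·0.1152 = 0.028·Cₑ + 0.0872·2.01.
Cₑ = (7.468 − 0.1753) / 0.028 = 260.4 mg/L.

260 mg/L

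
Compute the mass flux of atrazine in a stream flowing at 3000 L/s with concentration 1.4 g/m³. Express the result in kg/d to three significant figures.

3000 L/s = 3 m³/s.
Mass flux = Q·C = 3 m³/s × 1.4 g/m³ = 4.2 g/s.
= 4.2 g/s × 86.4 = 362.9 kg/d.

363 kg/d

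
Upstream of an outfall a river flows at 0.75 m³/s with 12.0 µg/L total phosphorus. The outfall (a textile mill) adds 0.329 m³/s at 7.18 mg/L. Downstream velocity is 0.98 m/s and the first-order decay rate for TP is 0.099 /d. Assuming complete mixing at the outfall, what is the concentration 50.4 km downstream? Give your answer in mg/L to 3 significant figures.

12.0 µg/L = 0.012 mg/L.
After complete mixing, C₀ = (0.329·7.18 + 0.75·0.012) / 1.079 = 2.198 mg/L.
Travel time t = 5.04e+04 m / 0.98 m/s = 5.143e+04 s = 0.5952 d.
C = 2.198·exp(−0.099·0.5952) = 2.198·0.9428 = 2.072 mg/L.

2.07 mg/L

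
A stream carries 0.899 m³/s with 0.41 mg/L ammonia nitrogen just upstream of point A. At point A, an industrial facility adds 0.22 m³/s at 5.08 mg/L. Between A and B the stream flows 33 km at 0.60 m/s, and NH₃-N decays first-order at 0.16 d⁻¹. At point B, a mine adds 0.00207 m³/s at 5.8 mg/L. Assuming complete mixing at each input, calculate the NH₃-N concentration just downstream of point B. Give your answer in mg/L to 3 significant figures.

1.21 mg/L

After input A: C = (0.899·0.41 + 0.22·5.08) / 1.119 = 1.328 mg/L.
Over the 33 km reach to input B (t = 5.5e+04 s = 0.6366 d), decay gives C = 1.328·exp(−0.16·0.6366) = 1.2 mg/L.
After input B: C = (1.119·1.2 + 0.00207·5.8) / 1.121 = 1.208 mg/L.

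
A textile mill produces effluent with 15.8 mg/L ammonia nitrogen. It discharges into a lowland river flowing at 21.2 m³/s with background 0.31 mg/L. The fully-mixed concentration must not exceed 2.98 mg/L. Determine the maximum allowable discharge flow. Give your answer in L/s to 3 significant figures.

Mass balance at complete mixing: C_std·(Q_w + Q_r) = Q_w·C_e + Q_r·C_b.
Rearranging, Q_w = Q_r·(C_std − C_b)/(C_e − C_std) = 21.2·(2.98 − 0.31) / (15.8 − 2.98) = 4.415 m³/s.
= 4415 L/s.

4420 L/s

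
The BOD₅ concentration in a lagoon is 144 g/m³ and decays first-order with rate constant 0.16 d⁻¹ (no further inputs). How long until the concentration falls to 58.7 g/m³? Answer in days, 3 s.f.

t = ln(C₀/C)/k = ln(144/58.7)/0.16 = 0.8974/0.16 = 5.609 d.

5.61 d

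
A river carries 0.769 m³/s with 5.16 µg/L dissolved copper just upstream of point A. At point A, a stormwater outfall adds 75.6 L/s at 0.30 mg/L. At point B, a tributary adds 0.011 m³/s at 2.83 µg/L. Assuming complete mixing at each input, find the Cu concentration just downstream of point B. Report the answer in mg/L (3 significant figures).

0.0312 mg/L

5.16 µg/L = 0.00516 mg/L.
75.6 L/s = 0.0756 m³/s.
After input A: C = (0.769·0.00516 + 0.0756·0.3) / 0.8446 = 0.03155 mg/L.
2.83 µg/L = 0.00283 mg/L.
After input B: C = (0.8446·0.03155 + 0.011·0.00283) / 0.8556 = 0.03118 mg/L.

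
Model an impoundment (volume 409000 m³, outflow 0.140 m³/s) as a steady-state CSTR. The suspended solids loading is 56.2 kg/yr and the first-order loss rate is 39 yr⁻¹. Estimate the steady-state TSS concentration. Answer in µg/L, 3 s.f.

Outflow Q = 0.140 m³/s × 3.156e+07 s/yr = 4.418e+06 m³/yr.
Steady-state CSTR mass balance: W = Q·C + k·V·C, so C = W/(Q + kV).
Q + kV = 4.418e+06 + 39·409000 = 2.037e+07 m³/yr.
C = 56.2/2.037e+07 = 2.759e-06 kg/m³ = 0.002759 mg/L = 2.759 µg/L.

2.76 µg/L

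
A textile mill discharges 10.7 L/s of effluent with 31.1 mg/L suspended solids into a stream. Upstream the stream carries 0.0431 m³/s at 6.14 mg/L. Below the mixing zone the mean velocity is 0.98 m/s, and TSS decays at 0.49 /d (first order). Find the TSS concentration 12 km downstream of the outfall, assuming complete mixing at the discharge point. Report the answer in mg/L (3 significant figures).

10.4 mg/L

10.7 L/s = 0.0107 m³/s.
After complete mixing, C₀ = (0.0107·31.1 + 0.0431·6.14) / 0.0538 = 11.1 mg/L.
Travel time t = 1.2e+04 m / 0.98 m/s = 1.224e+04 s = 0.1417 d.
C = 11.1·exp(−0.49·0.1417) = 11.1·0.9329 = 10.36 mg/L.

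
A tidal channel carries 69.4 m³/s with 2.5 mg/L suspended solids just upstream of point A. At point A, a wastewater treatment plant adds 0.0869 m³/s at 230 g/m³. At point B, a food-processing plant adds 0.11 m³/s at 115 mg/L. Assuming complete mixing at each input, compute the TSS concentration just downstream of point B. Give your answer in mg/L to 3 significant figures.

2.96 mg/L

After input A: C = (69.4·2.5 + 0.0869·230) / 69.49 = 2.785 mg/L.
After input B: C = (69.49·2.785 + 0.11·115) / 69.6 = 2.962 mg/L.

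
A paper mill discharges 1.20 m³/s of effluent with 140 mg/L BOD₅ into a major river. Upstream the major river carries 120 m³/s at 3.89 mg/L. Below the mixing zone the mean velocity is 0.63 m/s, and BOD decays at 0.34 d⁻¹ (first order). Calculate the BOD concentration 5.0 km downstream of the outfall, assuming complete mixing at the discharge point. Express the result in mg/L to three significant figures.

After complete mixing, C₀ = (1.2·140 + 120·3.89) / 121.2 = 5.238 mg/L.
Travel time t = 5000 m / 0.63 m/s = 7937 s = 0.09186 d.
C = 5.238·exp(−0.34·0.09186) = 5.238·0.9693 = 5.077 mg/L.

5.08 mg/L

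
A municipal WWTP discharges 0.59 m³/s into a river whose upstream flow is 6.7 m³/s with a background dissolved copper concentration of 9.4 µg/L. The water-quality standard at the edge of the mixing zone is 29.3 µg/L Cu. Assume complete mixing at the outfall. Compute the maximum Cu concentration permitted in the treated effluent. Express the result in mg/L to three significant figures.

9.4 µg/L = 0.0094 mg/L.
29.3 µg/L = 0.0293 mg/L.
Mass balance: 0.0293·7.29 = 0.59·Cₑ + 6.7·0.0094.
Cₑ = (0.2136 − 0.06298) / 0.59 = 0.2553 mg/L.

0.255 mg/L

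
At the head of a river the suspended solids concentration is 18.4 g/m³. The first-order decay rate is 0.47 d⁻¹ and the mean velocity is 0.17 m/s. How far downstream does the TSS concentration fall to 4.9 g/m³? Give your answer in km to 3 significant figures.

From C = C₀·e^(−kt), t = ln(C₀/C)/k = ln(18.4/4.9)/0.47 = 1.323/0.47 = 2.815 d.
Distance = v·t = 0.17 m/s × 2.432e+05 s = 4.135e+04 m = 41.35 km.

41.3 km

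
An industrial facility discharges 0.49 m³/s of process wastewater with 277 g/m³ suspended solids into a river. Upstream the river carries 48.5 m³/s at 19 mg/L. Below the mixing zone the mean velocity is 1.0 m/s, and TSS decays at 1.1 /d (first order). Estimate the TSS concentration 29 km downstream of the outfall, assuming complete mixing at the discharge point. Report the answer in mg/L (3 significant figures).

14.9 mg/L

After complete mixing, C₀ = (0.49·277 + 48.5·19) / 48.99 = 21.58 mg/L.
Travel time t = 2.9e+04 m / 1.0 m/s = 2.9e+04 s = 0.3356 d.
C = 21.58·exp(−1.1·0.3356) = 21.58·0.6913 = 14.92 mg/L.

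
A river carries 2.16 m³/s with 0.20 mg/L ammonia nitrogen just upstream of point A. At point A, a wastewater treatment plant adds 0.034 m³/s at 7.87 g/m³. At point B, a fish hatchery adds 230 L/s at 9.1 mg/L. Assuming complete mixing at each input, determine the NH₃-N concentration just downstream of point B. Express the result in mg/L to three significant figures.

1.15 mg/L

After input A: C = (2.16·0.2 + 0.034·7.87) / 2.194 = 0.3189 mg/L.
230 L/s = 0.23 m³/s.
After input B: C = (2.194·0.3189 + 0.23·9.1) / 2.424 = 1.152 mg/L.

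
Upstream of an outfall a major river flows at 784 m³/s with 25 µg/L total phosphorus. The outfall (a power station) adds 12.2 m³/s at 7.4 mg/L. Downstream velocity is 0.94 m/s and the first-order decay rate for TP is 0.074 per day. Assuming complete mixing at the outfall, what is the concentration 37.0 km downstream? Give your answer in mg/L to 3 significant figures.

0.133 mg/L

25 µg/L = 0.025 mg/L.
After complete mixing, C₀ = (12.2·7.4 + 784·0.025) / 796.2 = 0.138 mg/L.
Travel time t = 3.7e+04 m / 0.94 m/s = 3.936e+04 s = 0.4556 d.
C = 0.138·exp(−0.074·0.4556) = 0.138·0.9668 = 0.1334 mg/L.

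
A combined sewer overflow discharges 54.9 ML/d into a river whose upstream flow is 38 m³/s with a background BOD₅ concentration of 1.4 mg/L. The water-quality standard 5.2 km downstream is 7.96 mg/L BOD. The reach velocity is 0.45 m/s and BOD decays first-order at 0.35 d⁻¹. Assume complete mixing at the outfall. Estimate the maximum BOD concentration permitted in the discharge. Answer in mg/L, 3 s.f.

423 mg/L

54.9 ML/d = 0.6354 m³/s.
Travel time to the compliance point: t = 5200/0.45 = 1.156e+04 s = 0.1337 d; decay factor exp(−0.35·0.1337) = 0.9543.
So the concentration just after mixing may be at most 7.96/0.9543 = 8.341 mg/L.
Mass balance: 8.341·38.64 = 0.6354·Cₑ + 38·1.4.
Cₑ = (322.3 − 53.2) / 0.6354 = 423.5 mg/L.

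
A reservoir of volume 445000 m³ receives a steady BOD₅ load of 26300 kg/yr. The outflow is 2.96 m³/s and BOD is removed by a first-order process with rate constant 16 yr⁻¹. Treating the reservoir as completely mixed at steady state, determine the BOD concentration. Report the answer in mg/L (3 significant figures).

0.262 mg/L

Outflow Q = 2.96 m³/s × 3.156e+07 s/yr = 9.341e+07 m³/yr.
Steady-state CSTR mass balance: W = Q·C + k·V·C, so C = W/(Q + kV).
Q + kV = 9.341e+07 + 16·445000 = 1.005e+08 m³/yr.
C = 26300/1.005e+08 = 0.0002616 kg/m³ = 0.2616 mg/L.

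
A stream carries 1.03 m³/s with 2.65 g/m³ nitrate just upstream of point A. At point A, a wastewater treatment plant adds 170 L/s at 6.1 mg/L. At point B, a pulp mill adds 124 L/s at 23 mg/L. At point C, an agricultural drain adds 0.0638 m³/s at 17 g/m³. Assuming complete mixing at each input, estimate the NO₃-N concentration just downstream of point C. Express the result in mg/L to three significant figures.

170 L/s = 0.17 m³/s.
After input A: C = (1.03·2.65 + 0.17·6.1) / 1.2 = 3.139 mg/L.
124 L/s = 0.124 m³/s.
After input B: C = (1.2·3.139 + 0.124·23) / 1.324 = 4.999 mg/L.
After input C: C = (1.324·4.999 + 0.0638·17) / 1.388 = 5.551 mg/L.

5.55 mg/L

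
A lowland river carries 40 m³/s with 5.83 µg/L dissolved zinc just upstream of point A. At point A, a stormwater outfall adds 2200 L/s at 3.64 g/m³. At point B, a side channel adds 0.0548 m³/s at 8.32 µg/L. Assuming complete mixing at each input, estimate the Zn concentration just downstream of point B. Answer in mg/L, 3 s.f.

5.83 µg/L = 0.00583 mg/L.
2200 L/s = 2.2 m³/s.
After input A: C = (40·0.00583 + 2.2·3.64) / 42.2 = 0.1953 mg/L.
8.32 µg/L = 0.00832 mg/L.
After input B: C = (42.2·0.1953 + 0.0548·0.00832) / 42.25 = 0.195 mg/L.

0.195 mg/L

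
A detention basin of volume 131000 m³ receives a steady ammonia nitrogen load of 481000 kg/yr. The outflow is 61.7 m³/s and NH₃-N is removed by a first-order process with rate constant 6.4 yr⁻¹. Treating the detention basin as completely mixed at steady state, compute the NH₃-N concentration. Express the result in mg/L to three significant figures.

Outflow Q = 61.7 m³/s × 3.156e+07 s/yr = 1.947e+09 m³/yr.
Steady-state CSTR mass balance: W = Q·C + k·V·C, so C = W/(Q + kV).
Q + kV = 1.947e+09 + 6.4·131000 = 1.948e+09 m³/yr.
C = 481000/1.948e+09 = 0.0002469 kg/m³ = 0.2469 mg/L.

0.247 mg/L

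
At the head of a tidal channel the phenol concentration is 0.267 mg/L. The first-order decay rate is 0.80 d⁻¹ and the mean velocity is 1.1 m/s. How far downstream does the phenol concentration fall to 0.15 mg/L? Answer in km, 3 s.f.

From C = C₀·e^(−kt), t = ln(C₀/C)/k = ln(0.267/0.15)/0.80 = 0.5766/0.80 = 0.7208 d.
Distance = v·t = 1.1 m/s × 6.227e+04 s = 6.85e+04 m = 68.5 km.

68.5 km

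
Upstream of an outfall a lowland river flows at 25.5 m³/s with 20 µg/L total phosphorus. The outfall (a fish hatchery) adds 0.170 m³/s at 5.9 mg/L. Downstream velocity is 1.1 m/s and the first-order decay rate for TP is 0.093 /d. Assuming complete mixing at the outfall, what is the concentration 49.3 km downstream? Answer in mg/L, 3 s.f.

0.0562 mg/L

20 µg/L = 0.02 mg/L.
After complete mixing, C₀ = (0.17·5.9 + 25.5·0.02) / 25.67 = 0.05894 mg/L.
Travel time t = 4.93e+04 m / 1.1 m/s = 4.482e+04 s = 0.5187 d.
C = 0.05894·exp(−0.093·0.5187) = 0.05894·0.9529 = 0.05616 mg/L.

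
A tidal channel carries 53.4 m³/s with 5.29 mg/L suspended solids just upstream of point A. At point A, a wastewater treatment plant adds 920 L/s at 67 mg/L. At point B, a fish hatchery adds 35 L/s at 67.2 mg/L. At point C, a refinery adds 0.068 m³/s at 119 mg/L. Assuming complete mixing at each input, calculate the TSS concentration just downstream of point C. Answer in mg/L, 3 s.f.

6.52 mg/L

920 L/s = 0.92 m³/s.
After input A: C = (53.4·5.29 + 0.92·67) / 54.32 = 6.335 mg/L.
35 L/s = 0.035 m³/s.
After input B: C = (54.32·6.335 + 0.035·67.2) / 54.35 = 6.374 mg/L.
After input C: C = (54.35·6.374 + 0.068·119) / 54.42 = 6.515 mg/L.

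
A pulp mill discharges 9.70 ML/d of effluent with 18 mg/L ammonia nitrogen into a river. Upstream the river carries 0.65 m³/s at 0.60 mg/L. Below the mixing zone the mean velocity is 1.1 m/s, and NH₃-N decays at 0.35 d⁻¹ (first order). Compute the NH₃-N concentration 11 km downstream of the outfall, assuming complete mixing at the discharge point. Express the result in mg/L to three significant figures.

9.70 ML/d = 0.1123 m³/s.
After complete mixing, C₀ = (0.1123·18 + 0.65·0.6) / 0.7623 = 3.163 mg/L.
Travel time t = 1.1e+04 m / 1.1 m/s = 1e+04 s = 0.1157 d.
C = 3.163·exp(−0.35·0.1157) = 3.163·0.9603 = 3.037 mg/L.

3.04 mg/L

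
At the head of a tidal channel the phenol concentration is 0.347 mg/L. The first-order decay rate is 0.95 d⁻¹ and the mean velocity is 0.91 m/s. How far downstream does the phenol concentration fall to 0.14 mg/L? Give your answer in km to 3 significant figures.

75.1 km

From C = C₀·e^(−kt), t = ln(C₀/C)/k = ln(0.347/0.14)/0.95 = 0.9077/0.95 = 0.9555 d.
Distance = v·t = 0.91 m/s × 8.255e+04 s = 7.512e+04 m = 75.12 km.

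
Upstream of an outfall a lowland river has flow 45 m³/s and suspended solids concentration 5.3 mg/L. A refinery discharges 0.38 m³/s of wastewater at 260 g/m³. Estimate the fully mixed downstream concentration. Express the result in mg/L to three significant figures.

Flow-weighted mixing gives C = (0.38·260 + 45·5.3) / (0.38 + 45) = 337.3/45.38 = 7.433 mg/L.

7.43 mg/L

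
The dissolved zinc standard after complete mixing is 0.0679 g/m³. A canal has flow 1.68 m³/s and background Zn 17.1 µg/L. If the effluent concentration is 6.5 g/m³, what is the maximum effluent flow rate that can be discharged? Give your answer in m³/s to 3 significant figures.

0.0133 m³/s

17.1 µg/L = 0.0171 mg/L.
Mass balance at complete mixing: C_std·(Q_w + Q_r) = Q_w·C_e + Q_r·C_b.
Rearranging, Q_w = Q_r·(C_std − C_b)/(C_e − C_std) = 1.68·(0.0679 − 0.0171) / (6.5 − 0.0679) = 0.01327 m³/s.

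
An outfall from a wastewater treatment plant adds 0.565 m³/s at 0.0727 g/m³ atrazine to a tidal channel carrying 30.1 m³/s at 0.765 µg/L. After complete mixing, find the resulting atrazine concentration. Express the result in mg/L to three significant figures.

0.00209 mg/L

0.765 µg/L = 0.000765 mg/L.
By mass balance at complete mixing, C = (0.565·0.0727 + 30.1·0.000765) / (0.565 + 30.1) = 0.0641/30.67 = 0.00209 mg/L.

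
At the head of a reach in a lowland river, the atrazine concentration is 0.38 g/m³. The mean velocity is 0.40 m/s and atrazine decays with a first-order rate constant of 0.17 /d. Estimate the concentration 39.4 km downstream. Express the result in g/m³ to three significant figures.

0.313 g/m³

Travel time t = 39.4 km / 0.40 m/s = 3.94e+04/0.40 = 9.85e+04 s = 1.14 d.
First-order decay: C = 0.38·exp(−0.17·1.14) = 0.38·0.8238 = 0.3131 g/m³.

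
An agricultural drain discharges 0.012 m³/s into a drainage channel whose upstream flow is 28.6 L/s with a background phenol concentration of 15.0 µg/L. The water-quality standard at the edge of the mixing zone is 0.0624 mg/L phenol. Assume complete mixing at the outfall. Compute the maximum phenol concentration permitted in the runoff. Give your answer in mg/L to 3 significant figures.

0.175 mg/L

28.6 L/s = 0.0286 m³/s.
15.0 µg/L = 0.015 mg/L.
Mass balance: 0.0624·0.0406 = 0.012·Cₑ + 0.0286·0.015.
Cₑ = (0.002533 − 0.000429) / 0.012 = 0.1754 mg/L.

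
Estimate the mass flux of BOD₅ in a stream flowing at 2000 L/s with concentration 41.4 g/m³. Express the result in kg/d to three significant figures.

7150 kg/d

2000 L/s = 2 m³/s.
Mass flux = Q·C = 2 m³/s × 41.4 g/m³ = 82.8 g/s.
= 82.8 g/s × 86.4 = 7154 kg/d.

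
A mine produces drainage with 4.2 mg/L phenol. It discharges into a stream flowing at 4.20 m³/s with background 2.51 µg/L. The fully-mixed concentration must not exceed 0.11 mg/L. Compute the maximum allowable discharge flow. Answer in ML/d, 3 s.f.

9.54 ML/d

2.51 µg/L = 0.00251 mg/L.
Mass balance at complete mixing: C_std·(Q_w + Q_r) = Q_w·C_e + Q_r·C_b.
Rearranging, Q_w = Q_r·(C_std − C_b)/(C_e − C_std) = 4.20·(0.11 − 0.00251) / (4.2 − 0.11) = 0.1104 m³/s.
= 9.537 ML/d.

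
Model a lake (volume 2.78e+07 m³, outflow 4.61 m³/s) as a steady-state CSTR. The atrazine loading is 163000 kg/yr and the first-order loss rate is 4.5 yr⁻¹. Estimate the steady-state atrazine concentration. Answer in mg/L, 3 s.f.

Outflow Q = 4.61 m³/s × 3.156e+07 s/yr = 1.455e+08 m³/yr.
Steady-state CSTR mass balance: W = Q·C + k·V·C, so C = W/(Q + kV).
Q + kV = 1.455e+08 + 4.5·2.78e+07 = 2.706e+08 m³/yr.
C = 163000/2.706e+08 = 0.0006024 kg/m³ = 0.6024 mg/L.

0.602 mg/L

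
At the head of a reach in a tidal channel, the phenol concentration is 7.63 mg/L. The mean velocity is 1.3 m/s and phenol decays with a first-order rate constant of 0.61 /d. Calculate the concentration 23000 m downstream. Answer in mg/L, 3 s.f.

Travel time t = 23000 m / 1.3 m/s = 2.3e+04/1.3 = 1.769e+04 s = 0.2048 d.
First-order decay: C = 7.63·exp(−0.61·0.2048) = 7.63·0.8826 = 6.734 mg/L.

6.73 mg/L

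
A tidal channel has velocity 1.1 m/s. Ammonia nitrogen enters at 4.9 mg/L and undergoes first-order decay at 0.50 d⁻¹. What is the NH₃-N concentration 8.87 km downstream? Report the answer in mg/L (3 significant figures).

4.68 mg/L

Travel time t = 8.87 km / 1.1 m/s = 8870/1.1 = 8064 s = 0.09333 d.
First-order decay: C = 4.9·exp(−0.50·0.09333) = 4.9·0.9544 = 4.677 mg/L.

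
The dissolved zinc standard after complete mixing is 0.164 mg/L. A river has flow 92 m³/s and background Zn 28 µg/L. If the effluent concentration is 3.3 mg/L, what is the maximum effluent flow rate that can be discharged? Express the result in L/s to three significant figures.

3990 L/s

28 µg/L = 0.028 mg/L.
Mass balance at complete mixing: C_std·(Q_w + Q_r) = Q_w·C_e + Q_r·C_b.
Rearranging, Q_w = Q_r·(C_std − C_b)/(C_e − C_std) = 92·(0.164 − 0.028) / (3.3 − 0.164) = 3.99 m³/s.
= 3990 L/s.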